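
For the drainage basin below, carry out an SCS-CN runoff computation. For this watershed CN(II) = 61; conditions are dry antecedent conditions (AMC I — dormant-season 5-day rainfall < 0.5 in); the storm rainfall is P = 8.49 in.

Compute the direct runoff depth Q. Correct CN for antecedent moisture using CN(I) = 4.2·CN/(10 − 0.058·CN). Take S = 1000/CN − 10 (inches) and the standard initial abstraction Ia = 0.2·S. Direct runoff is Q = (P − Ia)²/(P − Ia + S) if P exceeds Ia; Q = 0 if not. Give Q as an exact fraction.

Q = 54066945529/37683732100 in ≈ 1.435 in

Dry (AMC I): CN(I) = 4.2·61/(10 − 0.058·61) = (1281/5)/(3231/500) = 42700/1077 ≈ 39.647
S = 1000/(42700/1077) − 10 = 6500/427 in ≈ 15.222 in
Ia = 0.2S: 0.2·15.222 = 3.044 in (exactly 1300/427)
P − Ia = 8.490 − 3.044 = 232523/42700 ≈ 5.446 in (> 0, runoff occurs)
Runoff Q = (P−Ia)²/(P−Ia+S) = (5.446)²/(5.446+15.222) = 54066945529/37683732100 ≈ 1.435 in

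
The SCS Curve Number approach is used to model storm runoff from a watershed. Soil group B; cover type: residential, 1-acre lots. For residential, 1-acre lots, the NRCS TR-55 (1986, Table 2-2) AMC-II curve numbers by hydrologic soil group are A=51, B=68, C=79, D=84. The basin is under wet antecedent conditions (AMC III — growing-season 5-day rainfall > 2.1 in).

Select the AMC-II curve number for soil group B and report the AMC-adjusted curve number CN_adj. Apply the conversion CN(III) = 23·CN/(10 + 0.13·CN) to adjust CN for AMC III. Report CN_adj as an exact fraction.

NRCS table: residential, 1-acre lots, soil group B → CN(II) = 68
Wet (AMC III): CN(III) = 23·68/(10 + 0.13·68) = 1564/(471/25) = 39100/471 ≈ 83.015

CN_adj = 39100/471 ≈ 83.015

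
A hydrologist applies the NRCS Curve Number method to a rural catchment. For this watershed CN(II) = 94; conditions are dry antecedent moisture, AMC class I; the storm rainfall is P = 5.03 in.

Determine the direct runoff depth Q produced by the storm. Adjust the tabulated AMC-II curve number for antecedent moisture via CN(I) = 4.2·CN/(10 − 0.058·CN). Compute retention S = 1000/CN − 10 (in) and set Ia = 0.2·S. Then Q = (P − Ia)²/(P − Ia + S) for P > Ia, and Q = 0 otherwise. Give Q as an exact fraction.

Dry (AMC I): CN(I) = 4.2·94/(10 − 0.058·94) = (1974/5)/(1137/250) = 32900/379 ≈ 86.807
Max retention: S = 1000/(32900/379) − 10 = 500/329 in (≈ 1.520 in)
Initial abstraction Ia = S/5 = (500/329)/5 = 100/329 ≈ 0.304 in
P − Ia = 5.030 − 0.304 = 155487/32900 ≈ 4.726 in (> 0, runoff occurs)
Q = (155487/32900)²/((155487/32900) + 500/329) = (24176207169/1082410000)/(205487/32900) = 24176207169/6760522300 in ≈ 3.576 in

Q = 24176207169/6760522300 in ≈ 3.576 in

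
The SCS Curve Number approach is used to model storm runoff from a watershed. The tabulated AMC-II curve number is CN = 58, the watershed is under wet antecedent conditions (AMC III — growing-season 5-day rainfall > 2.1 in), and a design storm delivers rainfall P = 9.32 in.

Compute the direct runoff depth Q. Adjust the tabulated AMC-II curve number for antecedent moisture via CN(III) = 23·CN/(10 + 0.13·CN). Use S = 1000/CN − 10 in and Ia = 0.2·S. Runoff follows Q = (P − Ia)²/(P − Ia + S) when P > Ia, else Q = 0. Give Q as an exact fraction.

Q = 20999197921/3291828425 in ≈ 6.379 in

CN(III) from CN(II)=58: (23·58)/(10 + 0.13·58) = 66700/877 ≈ 76.055
Max retention: S = 1000/(66700/877) − 10 = 2100/667 in (≈ 3.148 in)
Ia = 0.2·(2100/667) = 420/667 in ≈ 0.630 in
P − Ia = 9.320 − 0.630 = 144911/16675 ≈ 8.690 in (> 0, runoff occurs)
Runoff Q = (P−Ia)²/(P−Ia+S) = (8.690)²/(8.690+3.148) = 20999197921/3291828425 ≈ 6.379 in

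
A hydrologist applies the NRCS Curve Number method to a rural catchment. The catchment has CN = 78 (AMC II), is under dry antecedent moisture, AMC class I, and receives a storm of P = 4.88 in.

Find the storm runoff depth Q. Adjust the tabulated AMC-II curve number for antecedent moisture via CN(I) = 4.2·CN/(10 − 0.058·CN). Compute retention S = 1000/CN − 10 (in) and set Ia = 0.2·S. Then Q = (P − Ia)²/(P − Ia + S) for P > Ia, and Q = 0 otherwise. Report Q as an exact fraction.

Dry (AMC I): CN(I) = 4.2·78/(10 − 0.058·78) = (1638/5)/(1369/250) = 81900/1369 ≈ 59.825
Retention S: 1000/CN − 10 with CN=59.825 → S = 5500/819 ≈ 6.716 in
Initial abstraction Ia = S/5 = (5500/819)/5 = 1100/819 ≈ 1.343 in
Since P=4.880 > Ia=1.343: effective rainfall P−Ia = 72418/20475 in
Runoff Q = (P−Ia)²/(P−Ia+S) = (3.537)²/(3.537+6.716) = 2622183362/2149035525 ≈ 1.220 in

Q = 2622183362/2149035525 in ≈ 1.220 in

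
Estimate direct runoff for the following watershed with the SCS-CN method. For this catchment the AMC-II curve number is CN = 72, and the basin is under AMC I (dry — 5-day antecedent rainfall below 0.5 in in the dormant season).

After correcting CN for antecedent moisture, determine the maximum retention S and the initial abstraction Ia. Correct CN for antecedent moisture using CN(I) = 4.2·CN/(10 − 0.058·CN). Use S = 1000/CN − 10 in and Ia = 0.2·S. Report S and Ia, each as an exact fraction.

Dry (AMC I): CN(I) = 4.2·72/(10 − 0.058·72) = (1512/5)/(728/125) = 675/13 ≈ 51.923
Max retention: S = 1000/(675/13) − 10 = 250/27 in (≈ 9.259 in)
Initial abstraction Ia = S/5 = (250/27)/5 = 50/27 ≈ 1.852 in

S = 250/27 in ≈ 9.259 in; Ia = 50/27 in ≈ 1.852 in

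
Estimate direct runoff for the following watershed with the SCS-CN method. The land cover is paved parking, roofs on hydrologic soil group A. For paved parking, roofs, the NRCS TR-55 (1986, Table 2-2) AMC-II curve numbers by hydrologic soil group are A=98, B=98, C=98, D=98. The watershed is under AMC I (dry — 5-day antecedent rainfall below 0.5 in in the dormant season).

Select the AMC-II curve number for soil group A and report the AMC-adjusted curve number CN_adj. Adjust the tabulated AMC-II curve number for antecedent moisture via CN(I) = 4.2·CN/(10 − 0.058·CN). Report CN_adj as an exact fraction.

CN_adj = 102900/1079 ≈ 95.366

NRCS table: paved parking, roofs, soil group A → CN(II) = 98
Dry (AMC I): CN(I) = 4.2·98/(10 − 0.058·98) = (2058/5)/(1079/250) = 102900/1079 ≈ 95.366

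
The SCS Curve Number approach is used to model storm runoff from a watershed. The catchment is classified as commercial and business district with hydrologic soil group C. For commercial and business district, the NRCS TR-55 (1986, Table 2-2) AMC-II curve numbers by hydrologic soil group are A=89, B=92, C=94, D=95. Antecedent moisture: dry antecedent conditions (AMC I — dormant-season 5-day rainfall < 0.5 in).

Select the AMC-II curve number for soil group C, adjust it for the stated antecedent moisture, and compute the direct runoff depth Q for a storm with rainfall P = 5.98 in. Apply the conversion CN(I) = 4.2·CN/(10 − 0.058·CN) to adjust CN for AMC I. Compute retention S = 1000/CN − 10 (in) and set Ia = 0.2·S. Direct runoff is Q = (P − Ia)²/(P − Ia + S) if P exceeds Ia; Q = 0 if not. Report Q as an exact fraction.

Q = 8718143641/1947202950 in ≈ 4.477 in

NRCS table: commercial and business district, soil group C → CN(II) = 94
Adjust CN=94 to AMC I: 4.2·94/(10 − 0.058·94) → (1974/5) ÷ (1137/250) = 32900/379 ≈ 86.807
Max retention: S = 1000/(32900/379) − 10 = 500/329 in (≈ 1.520 in)
Ia = 0.2·(500/329) = 100/329 in ≈ 0.304 in
Excess rainfall: 5.980 − 0.304 = 5.676 in; P > Ia so Q > 0
Q: (93371/16450)² ÷ (118371/16450) = 8718143641/1947202950 in (≈ 4.477 in)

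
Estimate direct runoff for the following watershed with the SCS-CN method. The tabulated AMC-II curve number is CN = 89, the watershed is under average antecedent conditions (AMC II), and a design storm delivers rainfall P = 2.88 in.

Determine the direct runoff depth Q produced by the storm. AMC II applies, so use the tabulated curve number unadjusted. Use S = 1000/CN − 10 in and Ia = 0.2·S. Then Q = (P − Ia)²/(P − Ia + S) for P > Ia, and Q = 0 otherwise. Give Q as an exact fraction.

CN(II) = 89; AMC II needs no correction.
Max retention: S = 1000/89 − 10 = 110/89 in (≈ 1.236 in)
Initial abstraction Ia = S/5 = (110/89)/5 = 22/89 ≈ 0.247 in
P − Ia = 2.880 − 0.247 = 5858/2225 ≈ 2.633 in (> 0, runoff occurs)
Runoff Q = (P−Ia)²/(P−Ia+S) = (2.633)²/(2.633+1.236) = 8579041/4788200 ≈ 1.792 in

Q = 8579041/4788200 in ≈ 1.792 in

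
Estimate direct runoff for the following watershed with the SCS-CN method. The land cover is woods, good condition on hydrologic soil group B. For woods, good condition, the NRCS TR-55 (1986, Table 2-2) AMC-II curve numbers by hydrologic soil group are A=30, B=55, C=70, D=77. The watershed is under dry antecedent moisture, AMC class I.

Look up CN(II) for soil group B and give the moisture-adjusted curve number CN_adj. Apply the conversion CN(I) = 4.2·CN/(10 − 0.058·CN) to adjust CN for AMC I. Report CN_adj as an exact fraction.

CN_adj = 7700/227 ≈ 33.921

NRCS table: woods, good condition, soil group B → CN(II) = 55
CN(I) from CN(II)=55: (4.2·55)/(10 − 0.058·55) = 7700/227 ≈ 33.921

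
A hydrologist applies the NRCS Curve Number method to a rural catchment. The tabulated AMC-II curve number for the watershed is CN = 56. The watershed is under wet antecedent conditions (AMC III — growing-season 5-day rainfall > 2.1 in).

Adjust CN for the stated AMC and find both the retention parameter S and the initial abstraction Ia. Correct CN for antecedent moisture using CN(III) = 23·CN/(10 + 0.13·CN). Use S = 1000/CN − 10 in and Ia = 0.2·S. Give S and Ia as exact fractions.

Wet (AMC III): CN(III) = 23·56/(10 + 0.13·56) = 1288/(432/25) = 4025/54 ≈ 74.537
Retention S: 1000/CN − 10 with CN=74.537 → S = 550/161 ≈ 3.416 in
Ia = 0.2·(550/161) = 110/161 in ≈ 0.683 in

S = 550/161 in ≈ 3.416 in; Ia = 110/161 in ≈ 0.683 in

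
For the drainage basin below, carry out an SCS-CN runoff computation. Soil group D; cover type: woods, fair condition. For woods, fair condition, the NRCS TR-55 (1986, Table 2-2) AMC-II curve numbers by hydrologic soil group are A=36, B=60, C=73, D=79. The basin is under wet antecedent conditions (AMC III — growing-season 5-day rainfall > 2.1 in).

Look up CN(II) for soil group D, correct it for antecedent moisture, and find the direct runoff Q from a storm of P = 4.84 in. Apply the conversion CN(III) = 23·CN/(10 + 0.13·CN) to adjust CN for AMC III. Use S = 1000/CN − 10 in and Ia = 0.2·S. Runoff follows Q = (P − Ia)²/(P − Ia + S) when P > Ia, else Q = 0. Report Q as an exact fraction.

NRCS table: woods, fair condition, soil group D → CN(II) = 79
Wet (AMC III): CN(III) = 23·79/(10 + 0.13·79) = 1817/(2027/100) = 181700/2027 ≈ 89.640
S = 1000/(181700/2027) − 10 = 2100/1817 in ≈ 1.156 in
Initial abstraction Ia = S/5 = (2100/1817)/5 = 420/1817 ≈ 0.231 in
Since P=4.840 > Ia=0.231: effective rainfall P−Ia = 209357/45425 in
Q: (209357/45425)² ÷ (261857/45425) = 43830353449/11894854225 in (≈ 3.685 in)

Q = 43830353449/11894854225 in ≈ 3.685 in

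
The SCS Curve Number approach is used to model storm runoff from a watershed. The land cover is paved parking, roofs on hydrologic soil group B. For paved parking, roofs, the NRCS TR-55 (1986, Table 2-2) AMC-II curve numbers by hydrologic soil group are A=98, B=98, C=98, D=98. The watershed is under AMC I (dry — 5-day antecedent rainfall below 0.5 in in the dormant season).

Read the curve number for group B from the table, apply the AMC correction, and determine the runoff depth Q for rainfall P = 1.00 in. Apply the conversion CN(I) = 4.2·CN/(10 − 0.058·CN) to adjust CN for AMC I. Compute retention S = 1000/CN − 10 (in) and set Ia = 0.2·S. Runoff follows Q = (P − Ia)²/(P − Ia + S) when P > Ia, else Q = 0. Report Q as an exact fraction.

NRCS table: paved parking, roofs, soil group B → CN(II) = 98
Dry (AMC I): CN(I) = 4.2·98/(10 − 0.058·98) = (2058/5)/(1079/250) = 102900/1079 ≈ 95.366
Retention S: 1000/CN − 10 with CN=95.366 → S = 500/1029 ≈ 0.486 in
Initial abstraction Ia = S/5 = (500/1029)/5 = 100/1029 ≈ 0.097 in
P − Ia = 1.000 − 0.097 = 929/1029 ≈ 0.903 in (> 0, runoff occurs)
Runoff Q = (P−Ia)²/(P−Ia+S) = (0.903)²/(0.903+0.486) = 863041/1470441 ≈ 0.587 in

Q = 863041/1470441 in ≈ 0.587 in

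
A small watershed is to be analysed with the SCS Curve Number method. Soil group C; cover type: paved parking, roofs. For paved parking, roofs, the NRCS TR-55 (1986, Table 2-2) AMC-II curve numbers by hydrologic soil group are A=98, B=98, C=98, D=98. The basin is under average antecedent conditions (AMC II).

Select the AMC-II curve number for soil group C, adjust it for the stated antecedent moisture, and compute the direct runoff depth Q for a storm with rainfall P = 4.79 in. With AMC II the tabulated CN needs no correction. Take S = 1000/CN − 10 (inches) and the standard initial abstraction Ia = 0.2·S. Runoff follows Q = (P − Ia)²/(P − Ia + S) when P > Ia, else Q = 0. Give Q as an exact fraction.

NRCS table: paved parking, roofs, soil group C → CN(II) = 98
AMC II — tabulated CN = 98 applies directly.
S = 1000/98 − 10 = 10/49 in ≈ 0.204 in
Ia = 0.2·(10/49) = 2/49 in ≈ 0.041 in
P − Ia = 4.790 − 0.041 = 23271/4900 ≈ 4.749 in (> 0, runoff occurs)
Q: (23271/4900)² ÷ (24271/4900) = 541539441/118927900 in (≈ 4.554 in)

Q = 541539441/118927900 in ≈ 4.554 in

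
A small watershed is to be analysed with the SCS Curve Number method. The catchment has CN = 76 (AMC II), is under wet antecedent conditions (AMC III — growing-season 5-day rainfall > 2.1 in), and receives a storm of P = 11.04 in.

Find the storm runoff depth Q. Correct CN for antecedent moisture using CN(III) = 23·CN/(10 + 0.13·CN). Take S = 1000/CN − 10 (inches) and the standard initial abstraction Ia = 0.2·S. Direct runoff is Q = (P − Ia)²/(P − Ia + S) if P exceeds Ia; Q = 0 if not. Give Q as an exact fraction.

Q = 1152715212/120732175 in ≈ 9.548 in

Adjust CN=76 to AMC III: 23·76/(10 + 0.13·76) → 1748 ÷ (497/25) = 43700/497 ≈ 87.928
Max retention: S = 1000/(43700/497) − 10 = 600/437 in (≈ 1.373 in)
Ia = 0.2S: 0.2·1.373 = 0.275 in (exactly 120/437)
Since P=11.040 > Ia=0.275: effective rainfall P−Ia = 117612/10925 in
Q: (117612/10925)² ÷ (132612/10925) = 1152715212/120732175 in (≈ 9.548 in)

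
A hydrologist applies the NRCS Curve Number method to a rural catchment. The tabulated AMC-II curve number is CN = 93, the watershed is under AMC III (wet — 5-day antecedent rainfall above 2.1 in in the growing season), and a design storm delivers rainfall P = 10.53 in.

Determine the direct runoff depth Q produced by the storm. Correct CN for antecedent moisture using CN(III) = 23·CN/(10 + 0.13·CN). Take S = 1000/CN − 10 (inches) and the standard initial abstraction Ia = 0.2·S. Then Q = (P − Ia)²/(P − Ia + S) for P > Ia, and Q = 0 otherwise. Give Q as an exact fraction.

Q = 5010286826689/493759701300 in ≈ 10.147 in

CN(III) from CN(II)=93: (23·93)/(10 + 0.13·93) = 213900/2209 ≈ 96.831
S = 1000/(213900/2209) − 10 = 700/2139 in ≈ 0.327 in
Ia = 0.2·(700/2139) = 140/2139 in ≈ 0.065 in
P − Ia = 10.530 − 0.065 = 2238367/213900 ≈ 10.465 in (> 0, runoff occurs)
Q = (2238367/213900)²/((2238367/213900) + 700/2139) = (5010286826689/45753210000)/(2308367/213900) = 5010286826689/493759701300 in ≈ 10.147 in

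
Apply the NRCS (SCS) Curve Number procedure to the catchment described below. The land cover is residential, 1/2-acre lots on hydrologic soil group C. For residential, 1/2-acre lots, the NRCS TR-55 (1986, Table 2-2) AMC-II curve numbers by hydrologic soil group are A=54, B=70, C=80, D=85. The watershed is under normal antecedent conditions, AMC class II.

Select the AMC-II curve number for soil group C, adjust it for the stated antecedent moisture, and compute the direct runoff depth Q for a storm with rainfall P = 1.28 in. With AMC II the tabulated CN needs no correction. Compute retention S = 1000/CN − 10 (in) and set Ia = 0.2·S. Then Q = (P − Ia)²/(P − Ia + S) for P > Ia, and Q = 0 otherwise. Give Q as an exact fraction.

NRCS table: residential, 1/2-acre lots, soil group C → CN(II) = 80
Average conditions: CN = 80 (no AMC adjustment).
Max retention: S = 1000/80 − 10 = 5/2 in (≈ 2.500 in)
Ia = 0.2S: 0.2·2.500 = 0.500 in (exactly 1/2)
Since P=1.280 > Ia=0.500: effective rainfall P−Ia = 39/50 in
Q: (39/50)² ÷ (82/25) = 1521/8200 in (≈ 0.185 in)

Q = 1521/8200 in ≈ 0.185 in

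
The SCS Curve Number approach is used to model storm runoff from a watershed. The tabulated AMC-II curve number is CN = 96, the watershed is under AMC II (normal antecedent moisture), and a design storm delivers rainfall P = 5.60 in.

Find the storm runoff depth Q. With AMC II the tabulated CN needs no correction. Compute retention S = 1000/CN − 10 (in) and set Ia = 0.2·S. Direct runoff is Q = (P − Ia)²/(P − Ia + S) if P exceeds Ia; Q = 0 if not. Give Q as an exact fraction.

Q = 109561/21360 in ≈ 5.129 in

Average conditions: CN = 96 (no AMC adjustment).
S = 1000/96 − 10 = 5/12 in ≈ 0.417 in
Ia = 0.2·(5/12) = 1/12 in ≈ 0.083 in
Excess rainfall: 5.600 − 0.083 = 5.517 in; P > Ia so Q > 0
Q: (331/60)² ÷ (89/15) = 109561/21360 in (≈ 5.129 in)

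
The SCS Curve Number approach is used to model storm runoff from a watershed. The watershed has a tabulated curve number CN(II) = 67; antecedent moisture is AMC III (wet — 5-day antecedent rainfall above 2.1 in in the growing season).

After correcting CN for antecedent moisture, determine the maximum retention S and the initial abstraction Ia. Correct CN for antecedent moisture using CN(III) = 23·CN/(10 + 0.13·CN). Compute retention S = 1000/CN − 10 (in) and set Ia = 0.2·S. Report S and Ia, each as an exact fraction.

S = 3300/1541 in ≈ 2.141 in; Ia = 660/1541 in ≈ 0.428 in

Wet (AMC III): CN(III) = 23·67/(10 + 0.13·67) = 1541/(1871/100) = 154100/1871 ≈ 82.362
Retention S: 1000/CN − 10 with CN=82.362 → S = 3300/1541 ≈ 2.141 in
Initial abstraction Ia = S/5 = (3300/1541)/5 = 660/1541 ≈ 0.428 in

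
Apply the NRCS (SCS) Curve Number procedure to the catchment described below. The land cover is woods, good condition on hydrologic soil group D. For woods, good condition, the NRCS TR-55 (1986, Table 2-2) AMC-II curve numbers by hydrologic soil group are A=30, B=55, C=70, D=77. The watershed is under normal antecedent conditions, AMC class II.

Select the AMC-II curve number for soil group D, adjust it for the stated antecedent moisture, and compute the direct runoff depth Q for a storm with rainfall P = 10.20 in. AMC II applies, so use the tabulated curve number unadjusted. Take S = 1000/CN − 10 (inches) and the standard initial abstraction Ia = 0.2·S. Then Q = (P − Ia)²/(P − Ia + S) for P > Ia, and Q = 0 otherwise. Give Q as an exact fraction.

Q = 13667809/1866095 in ≈ 7.324 in

NRCS table: woods, good condition, soil group D → CN(II) = 77
CN(II) = 77; AMC II needs no correction.
Max retention: S = 1000/77 − 10 = 230/77 in (≈ 2.987 in)
Ia = 0.2·(230/77) = 46/77 in ≈ 0.597 in
P − Ia = 10.200 − 0.597 = 3697/385 ≈ 9.603 in (> 0, runoff occurs)
Runoff Q = (P−Ia)²/(P−Ia+S) = (9.603)²/(9.603+2.987) = 13667809/1866095 ≈ 7.324 in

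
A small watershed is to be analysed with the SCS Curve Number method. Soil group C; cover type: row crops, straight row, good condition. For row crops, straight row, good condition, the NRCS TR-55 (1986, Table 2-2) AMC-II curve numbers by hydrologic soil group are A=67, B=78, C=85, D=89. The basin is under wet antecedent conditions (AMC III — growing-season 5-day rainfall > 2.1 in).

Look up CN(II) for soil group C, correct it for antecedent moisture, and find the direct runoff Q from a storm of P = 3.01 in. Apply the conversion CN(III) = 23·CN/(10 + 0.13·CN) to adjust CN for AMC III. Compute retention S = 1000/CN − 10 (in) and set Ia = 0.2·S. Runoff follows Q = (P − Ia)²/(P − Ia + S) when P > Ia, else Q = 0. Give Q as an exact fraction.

Q = 12474879481/5540118100 in ≈ 2.252 in

NRCS table: row crops, straight row, good condition, soil group C → CN(II) = 85
Adjust CN=85 to AMC III: 23·85/(10 + 0.13·85) → 1955 ÷ (421/20) = 39100/421 ≈ 92.874
S = 1000/(39100/421) − 10 = 300/391 in ≈ 0.767 in
Initial abstraction Ia = S/5 = (300/391)/5 = 60/391 ≈ 0.153 in
Since P=3.010 > Ia=0.153: effective rainfall P−Ia = 111691/39100 in
Q = (111691/39100)²/((111691/39100) + 300/391) = (12474879481/1528810000)/(141691/39100) = 12474879481/5540118100 in ≈ 2.252 in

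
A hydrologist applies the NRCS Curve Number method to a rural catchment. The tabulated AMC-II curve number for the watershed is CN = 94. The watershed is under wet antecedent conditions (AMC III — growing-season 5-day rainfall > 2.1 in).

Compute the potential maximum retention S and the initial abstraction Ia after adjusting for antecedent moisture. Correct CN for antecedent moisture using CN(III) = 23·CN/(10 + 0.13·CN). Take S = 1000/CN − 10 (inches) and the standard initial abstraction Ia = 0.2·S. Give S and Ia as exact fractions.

S = 300/1081 in ≈ 0.278 in; Ia = 60/1081 in ≈ 0.056 in

CN(III) from CN(II)=94: (23·94)/(10 + 0.13·94) = 108100/1111 ≈ 97.300
S = 1000/(108100/1111) − 10 = 300/1081 in ≈ 0.278 in
Initial abstraction Ia = S/5 = (300/1081)/5 = 60/1081 ≈ 0.056 in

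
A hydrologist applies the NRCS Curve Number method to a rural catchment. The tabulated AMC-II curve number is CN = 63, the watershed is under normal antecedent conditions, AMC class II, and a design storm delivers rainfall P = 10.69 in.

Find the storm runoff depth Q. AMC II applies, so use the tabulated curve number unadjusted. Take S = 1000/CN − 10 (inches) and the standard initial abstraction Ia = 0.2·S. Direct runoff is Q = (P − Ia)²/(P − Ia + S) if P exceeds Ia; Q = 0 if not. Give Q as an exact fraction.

AMC II — tabulated CN = 63 applies directly.
Retention S: 1000/CN − 10 with CN=63.000 → S = 370/63 ≈ 5.873 in
Ia = 0.2·(370/63) = 74/63 in ≈ 1.175 in
Excess rainfall: 10.690 − 1.175 = 9.515 in; P > Ia so Q > 0
Runoff Q = (P−Ia)²/(P−Ia+S) = (9.515)²/(9.515+5.873) = 3593642809/610766100 ≈ 5.884 in

Q = 3593642809/610766100 in ≈ 5.884 in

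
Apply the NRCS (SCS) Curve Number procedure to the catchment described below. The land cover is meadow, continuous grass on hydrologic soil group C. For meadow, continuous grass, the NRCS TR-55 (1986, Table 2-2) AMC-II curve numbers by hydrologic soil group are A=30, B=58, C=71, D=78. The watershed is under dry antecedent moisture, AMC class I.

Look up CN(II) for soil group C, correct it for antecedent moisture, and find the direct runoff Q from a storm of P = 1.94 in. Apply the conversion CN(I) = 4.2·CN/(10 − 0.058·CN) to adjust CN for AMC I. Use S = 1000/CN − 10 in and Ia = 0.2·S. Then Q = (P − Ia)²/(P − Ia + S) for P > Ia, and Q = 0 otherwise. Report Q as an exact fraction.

NRCS table: meadow, continuous grass, soil group C → CN(II) = 71
Adjust CN=71 to AMC I: 4.2·71/(10 − 0.058·71) → (1491/5) ÷ (2941/500) = 149100/2941 ≈ 50.697
Retention S: 1000/CN − 10 with CN=50.697 → S = 14500/1491 ≈ 9.725 in
Initial abstraction Ia = S/5 = (14500/1491)/5 = 2900/1491 ≈ 1.945 in
P = 1.940 ≤ Ia = 1.945 in: entire storm abstracted, Q = 0.

Q = 0 in ≈ 0.000 in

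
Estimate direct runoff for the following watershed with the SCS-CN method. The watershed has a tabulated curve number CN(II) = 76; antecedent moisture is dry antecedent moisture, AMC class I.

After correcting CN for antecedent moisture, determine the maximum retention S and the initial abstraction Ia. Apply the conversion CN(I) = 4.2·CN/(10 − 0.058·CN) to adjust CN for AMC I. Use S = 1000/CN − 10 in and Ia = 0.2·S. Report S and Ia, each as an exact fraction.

S = 1000/133 in ≈ 7.519 in; Ia = 200/133 in ≈ 1.504 in

Adjust CN=76 to AMC I: 4.2·76/(10 − 0.058·76) → (1596/5) ÷ (699/125) = 13300/233 ≈ 57.082
Retention S: 1000/CN − 10 with CN=57.082 → S = 1000/133 ≈ 7.519 in
Initial abstraction Ia = S/5 = (1000/133)/5 = 200/133 ≈ 1.504 in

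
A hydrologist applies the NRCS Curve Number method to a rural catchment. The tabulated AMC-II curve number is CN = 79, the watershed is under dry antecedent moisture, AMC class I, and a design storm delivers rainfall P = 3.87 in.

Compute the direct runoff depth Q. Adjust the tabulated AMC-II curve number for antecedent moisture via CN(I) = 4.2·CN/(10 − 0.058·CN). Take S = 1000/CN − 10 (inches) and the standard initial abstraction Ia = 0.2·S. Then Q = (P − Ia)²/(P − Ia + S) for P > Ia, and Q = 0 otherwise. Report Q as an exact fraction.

Dry (AMC I): CN(I) = 4.2·79/(10 − 0.058·79) = (1659/5)/(2709/500) = 7900/129 ≈ 61.240
S = 1000/(7900/129) − 10 = 500/79 in ≈ 6.329 in
Initial abstraction Ia = S/5 = (500/79)/5 = 100/79 ≈ 1.266 in
Since P=3.870 > Ia=1.266: effective rainfall P−Ia = 20573/7900 in
Runoff Q = (P−Ia)²/(P−Ia+S) = (2.604)²/(2.604+6.329) = 423248329/557526700 ≈ 0.759 in

Q = 423248329/557526700 in ≈ 0.759 in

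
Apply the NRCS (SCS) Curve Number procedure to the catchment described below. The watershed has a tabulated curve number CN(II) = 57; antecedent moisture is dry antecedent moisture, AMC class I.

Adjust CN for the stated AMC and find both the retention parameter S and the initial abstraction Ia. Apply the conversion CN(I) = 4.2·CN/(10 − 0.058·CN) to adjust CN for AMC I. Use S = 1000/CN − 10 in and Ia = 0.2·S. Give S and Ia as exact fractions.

S = 21500/1197 in ≈ 17.962 in; Ia = 4300/1197 in ≈ 3.592 in

CN(I) from CN(II)=57: (4.2·57)/(10 − 0.058·57) = 119700/3347 ≈ 35.763
Max retention: S = 1000/(119700/3347) − 10 = 21500/1197 in (≈ 17.962 in)
Ia = 0.2S: 0.2·17.962 = 3.592 in (exactly 4300/1197)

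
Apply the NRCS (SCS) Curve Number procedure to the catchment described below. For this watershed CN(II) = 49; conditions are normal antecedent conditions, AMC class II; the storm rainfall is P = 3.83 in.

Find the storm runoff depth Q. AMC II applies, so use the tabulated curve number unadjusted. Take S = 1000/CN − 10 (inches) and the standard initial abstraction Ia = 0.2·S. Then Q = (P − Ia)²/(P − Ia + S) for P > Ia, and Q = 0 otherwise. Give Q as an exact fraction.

Average conditions: CN = 49 (no AMC adjustment).
S = 1000/49 − 10 = 510/49 in ≈ 10.408 in
Ia = 0.2·(510/49) = 102/49 in ≈ 2.082 in
Excess rainfall: 3.830 − 2.082 = 1.748 in; P > Ia so Q > 0
Q = (8567/4900)²/((8567/4900) + 510/49) = (73393489/24010000)/(59567/4900) = 73393489/291878300 in ≈ 0.251 in

Q = 73393489/291878300 in ≈ 0.251 in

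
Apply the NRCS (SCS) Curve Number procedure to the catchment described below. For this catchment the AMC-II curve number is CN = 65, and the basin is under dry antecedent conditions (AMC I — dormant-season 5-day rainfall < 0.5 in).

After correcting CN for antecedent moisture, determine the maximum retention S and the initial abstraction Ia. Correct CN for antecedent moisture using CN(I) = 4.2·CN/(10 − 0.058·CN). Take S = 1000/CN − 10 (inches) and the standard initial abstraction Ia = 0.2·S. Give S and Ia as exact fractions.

S = 500/39 in ≈ 12.821 in; Ia = 100/39 in ≈ 2.564 in

CN(I) from CN(II)=65: (4.2·65)/(10 − 0.058·65) = 3900/89 ≈ 43.820
S = 1000/(3900/89) − 10 = 500/39 in ≈ 12.821 in
Ia = 0.2S: 0.2·12.821 = 2.564 in (exactly 100/39)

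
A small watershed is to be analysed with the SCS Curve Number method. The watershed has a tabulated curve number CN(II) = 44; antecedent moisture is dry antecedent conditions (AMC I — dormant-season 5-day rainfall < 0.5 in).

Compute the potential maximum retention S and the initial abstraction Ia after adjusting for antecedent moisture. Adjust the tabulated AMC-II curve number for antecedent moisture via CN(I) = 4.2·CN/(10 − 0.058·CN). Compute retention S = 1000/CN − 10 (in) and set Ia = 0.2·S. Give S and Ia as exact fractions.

Dry (AMC I): CN(I) = 4.2·44/(10 − 0.058·44) = (924/5)/(931/125) = 3300/133 ≈ 24.812
S = 1000/(3300/133) − 10 = 1000/33 in ≈ 30.303 in
Initial abstraction Ia = S/5 = (1000/33)/5 = 200/33 ≈ 6.061 in

S = 1000/33 in ≈ 30.303 in; Ia = 200/33 in ≈ 6.061 in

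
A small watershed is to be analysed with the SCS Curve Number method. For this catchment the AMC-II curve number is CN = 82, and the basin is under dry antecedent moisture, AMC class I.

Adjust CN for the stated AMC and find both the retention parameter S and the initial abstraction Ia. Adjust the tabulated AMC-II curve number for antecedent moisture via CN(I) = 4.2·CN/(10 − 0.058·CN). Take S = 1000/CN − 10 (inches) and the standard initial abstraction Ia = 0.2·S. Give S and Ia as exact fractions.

Adjust CN=82 to AMC I: 4.2·82/(10 − 0.058·82) → (1722/5) ÷ (1311/250) = 28700/437 ≈ 65.675
Max retention: S = 1000/(28700/437) − 10 = 1500/287 in (≈ 5.226 in)
Initial abstraction Ia = S/5 = (1500/287)/5 = 300/287 ≈ 1.045 in

S = 1500/287 in ≈ 5.226 in; Ia = 300/287 in ≈ 1.045 in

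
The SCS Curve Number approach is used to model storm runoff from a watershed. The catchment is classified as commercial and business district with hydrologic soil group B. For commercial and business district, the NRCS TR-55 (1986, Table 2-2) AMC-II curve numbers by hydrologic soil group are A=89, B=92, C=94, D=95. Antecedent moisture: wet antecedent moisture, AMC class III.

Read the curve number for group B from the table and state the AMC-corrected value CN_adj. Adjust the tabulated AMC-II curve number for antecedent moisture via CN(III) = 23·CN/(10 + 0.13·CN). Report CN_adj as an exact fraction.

NRCS table: commercial and business district, soil group B → CN(II) = 92
CN(III) from CN(II)=92: (23·92)/(10 + 0.13·92) = 52900/549 ≈ 96.357

CN_adj = 52900/549 ≈ 96.357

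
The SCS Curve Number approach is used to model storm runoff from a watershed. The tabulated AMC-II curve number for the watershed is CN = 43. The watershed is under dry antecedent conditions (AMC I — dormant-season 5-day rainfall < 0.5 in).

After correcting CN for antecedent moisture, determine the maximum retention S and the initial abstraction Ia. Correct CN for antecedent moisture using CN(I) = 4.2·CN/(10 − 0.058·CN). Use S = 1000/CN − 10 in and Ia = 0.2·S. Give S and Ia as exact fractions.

CN(I) from CN(II)=43: (4.2·43)/(10 − 0.058·43) = 30100/1251 ≈ 24.061
Retention S: 1000/CN − 10 with CN=24.061 → S = 9500/301 ≈ 31.561 in
Initial abstraction Ia = S/5 = (9500/301)/5 = 1900/301 ≈ 6.312 in

S = 9500/301 in ≈ 31.561 in; Ia = 1900/301 in ≈ 6.312 in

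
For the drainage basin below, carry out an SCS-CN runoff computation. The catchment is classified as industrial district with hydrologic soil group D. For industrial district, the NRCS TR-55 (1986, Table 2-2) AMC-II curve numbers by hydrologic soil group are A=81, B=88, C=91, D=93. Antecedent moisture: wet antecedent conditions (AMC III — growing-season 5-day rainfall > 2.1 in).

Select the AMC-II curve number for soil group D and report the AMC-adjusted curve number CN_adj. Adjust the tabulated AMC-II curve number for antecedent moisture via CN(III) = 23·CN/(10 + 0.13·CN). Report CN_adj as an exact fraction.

NRCS table: industrial district, soil group D → CN(II) = 93
CN(III) from CN(II)=93: (23·93)/(10 + 0.13·93) = 213900/2209 ≈ 96.831

CN_adj = 213900/2209 ≈ 96.831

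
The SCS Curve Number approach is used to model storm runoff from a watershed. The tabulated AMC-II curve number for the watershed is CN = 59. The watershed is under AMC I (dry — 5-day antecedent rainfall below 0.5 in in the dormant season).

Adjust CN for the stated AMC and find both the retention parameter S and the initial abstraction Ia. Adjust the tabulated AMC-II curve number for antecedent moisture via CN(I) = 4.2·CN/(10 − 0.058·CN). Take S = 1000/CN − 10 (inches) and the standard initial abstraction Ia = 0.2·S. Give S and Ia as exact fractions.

Adjust CN=59 to AMC I: 4.2·59/(10 − 0.058·59) → (1239/5) ÷ (3289/500) = 123900/3289 ≈ 37.671
Retention S: 1000/CN − 10 with CN=37.671 → S = 20500/1239 ≈ 16.546 in
Initial abstraction Ia = S/5 = (20500/1239)/5 = 4100/1239 ≈ 3.309 in

S = 20500/1239 in ≈ 16.546 in; Ia = 4100/1239 in ≈ 3.309 in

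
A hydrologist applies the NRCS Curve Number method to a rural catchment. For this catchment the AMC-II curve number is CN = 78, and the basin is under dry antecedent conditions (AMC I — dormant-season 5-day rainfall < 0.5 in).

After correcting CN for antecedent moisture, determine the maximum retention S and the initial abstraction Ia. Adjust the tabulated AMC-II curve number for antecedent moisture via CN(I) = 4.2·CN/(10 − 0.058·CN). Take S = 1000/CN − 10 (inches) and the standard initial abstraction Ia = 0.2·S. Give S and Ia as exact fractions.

Adjust CN=78 to AMC I: 4.2·78/(10 − 0.058·78) → (1638/5) ÷ (1369/250) = 81900/1369 ≈ 59.825
S = 1000/(81900/1369) − 10 = 5500/819 in ≈ 6.716 in
Ia = 0.2·(5500/819) = 1100/819 in ≈ 1.343 in

S = 5500/819 in ≈ 6.716 in; Ia = 1100/819 in ≈ 1.343 in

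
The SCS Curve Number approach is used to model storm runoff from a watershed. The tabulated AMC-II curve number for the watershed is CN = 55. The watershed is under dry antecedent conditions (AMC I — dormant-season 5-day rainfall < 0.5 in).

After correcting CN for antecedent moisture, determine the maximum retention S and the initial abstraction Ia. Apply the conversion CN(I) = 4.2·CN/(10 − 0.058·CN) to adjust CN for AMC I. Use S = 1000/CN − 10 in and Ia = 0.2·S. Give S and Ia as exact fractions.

S = 1500/77 in ≈ 19.481 in; Ia = 300/77 in ≈ 3.896 in

Dry (AMC I): CN(I) = 4.2·55/(10 − 0.058·55) = 231/(681/100) = 7700/227 ≈ 33.921
S = 1000/(7700/227) − 10 = 1500/77 in ≈ 19.481 in
Ia = 0.2S: 0.2·19.481 = 3.896 in (exactly 300/77)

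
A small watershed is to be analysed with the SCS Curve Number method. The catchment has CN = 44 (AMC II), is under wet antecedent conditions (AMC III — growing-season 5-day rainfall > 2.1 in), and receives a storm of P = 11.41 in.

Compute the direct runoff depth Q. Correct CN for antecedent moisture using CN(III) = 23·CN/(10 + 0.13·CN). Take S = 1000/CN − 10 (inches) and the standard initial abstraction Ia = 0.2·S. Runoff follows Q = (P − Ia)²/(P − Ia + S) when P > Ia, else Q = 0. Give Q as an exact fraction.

Adjust CN=44 to AMC III: 23·44/(10 + 0.13·44) → 1012 ÷ (393/25) = 25300/393 ≈ 64.377
Max retention: S = 1000/(25300/393) − 10 = 1400/253 in (≈ 5.534 in)
Ia = 0.2·(1400/253) = 280/253 in ≈ 1.107 in
Excess rainfall: 11.410 − 1.107 = 10.303 in; P > Ia so Q > 0
Q: (260673/25300)² ÷ (400673/25300) = 1386743121/206878100 in (≈ 6.703 in)

Q = 1386743121/206878100 in ≈ 6.703 in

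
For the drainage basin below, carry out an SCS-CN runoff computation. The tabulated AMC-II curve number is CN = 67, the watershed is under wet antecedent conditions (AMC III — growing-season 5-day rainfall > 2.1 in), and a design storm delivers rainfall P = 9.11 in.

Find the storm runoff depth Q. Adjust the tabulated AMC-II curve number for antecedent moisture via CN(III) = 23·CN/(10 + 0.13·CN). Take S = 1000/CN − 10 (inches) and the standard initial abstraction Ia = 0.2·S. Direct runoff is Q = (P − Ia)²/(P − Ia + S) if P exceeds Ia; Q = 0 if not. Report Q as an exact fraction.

CN(III) from CN(II)=67: (23·67)/(10 + 0.13·67) = 154100/1871 ≈ 82.362
Retention S: 1000/CN − 10 with CN=82.362 → S = 3300/1541 ≈ 2.141 in
Ia = 0.2S: 0.2·2.141 = 0.428 in (exactly 660/1541)
P − Ia = 9.110 − 0.428 = 1337851/154100 ≈ 8.682 in (> 0, runoff occurs)
Q = (1337851/154100)²/((1337851/154100) + 3300/1541) = (1789845298201/23746810000)/(1667851/154100) = 1789845298201/257015839100 in ≈ 6.964 in

Q = 1789845298201/257015839100 in ≈ 6.964 in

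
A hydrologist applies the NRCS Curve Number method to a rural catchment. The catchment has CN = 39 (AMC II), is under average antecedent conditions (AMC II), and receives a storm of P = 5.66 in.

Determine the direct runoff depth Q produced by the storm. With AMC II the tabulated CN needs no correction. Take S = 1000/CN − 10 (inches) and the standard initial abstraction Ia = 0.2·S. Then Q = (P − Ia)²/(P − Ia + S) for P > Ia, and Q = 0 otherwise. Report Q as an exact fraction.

Q = 24373969/69102150 in ≈ 0.353 in

AMC II — tabulated CN = 39 applies directly.
S = 1000/39 − 10 = 610/39 in ≈ 15.641 in
Initial abstraction Ia = S/5 = (610/39)/5 = 122/39 ≈ 3.128 in
Since P=5.660 > Ia=3.128: effective rainfall P−Ia = 4937/1950 in
Q = (4937/1950)²/((4937/1950) + 610/39) = (24373969/3802500)/(35437/1950) = 24373969/69102150 in ≈ 0.353 in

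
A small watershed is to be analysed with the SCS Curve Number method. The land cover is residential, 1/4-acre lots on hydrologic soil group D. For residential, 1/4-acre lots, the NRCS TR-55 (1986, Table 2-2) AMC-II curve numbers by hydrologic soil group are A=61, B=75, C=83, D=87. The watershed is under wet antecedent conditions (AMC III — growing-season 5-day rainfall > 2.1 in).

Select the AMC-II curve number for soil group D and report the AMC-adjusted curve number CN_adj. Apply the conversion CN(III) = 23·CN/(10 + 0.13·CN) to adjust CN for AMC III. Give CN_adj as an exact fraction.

CN_adj = 200100/2131 ≈ 93.900

NRCS table: residential, 1/4-acre lots, soil group D → CN(II) = 87
Adjust CN=87 to AMC III: 23·87/(10 + 0.13·87) → 2001 ÷ (2131/100) = 200100/2131 ≈ 93.900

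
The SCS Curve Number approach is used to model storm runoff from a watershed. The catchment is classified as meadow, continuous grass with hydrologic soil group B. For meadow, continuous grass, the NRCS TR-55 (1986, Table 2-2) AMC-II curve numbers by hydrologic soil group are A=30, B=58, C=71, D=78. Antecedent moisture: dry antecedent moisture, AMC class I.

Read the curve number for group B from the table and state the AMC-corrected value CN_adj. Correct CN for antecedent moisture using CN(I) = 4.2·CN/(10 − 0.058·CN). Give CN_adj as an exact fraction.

CN_adj = 2900/79 ≈ 36.709

NRCS table: meadow, continuous grass, soil group B → CN(II) = 58
Adjust CN=58 to AMC I: 4.2·58/(10 − 0.058·58) → (1218/5) ÷ (1659/250) = 2900/79 ≈ 36.709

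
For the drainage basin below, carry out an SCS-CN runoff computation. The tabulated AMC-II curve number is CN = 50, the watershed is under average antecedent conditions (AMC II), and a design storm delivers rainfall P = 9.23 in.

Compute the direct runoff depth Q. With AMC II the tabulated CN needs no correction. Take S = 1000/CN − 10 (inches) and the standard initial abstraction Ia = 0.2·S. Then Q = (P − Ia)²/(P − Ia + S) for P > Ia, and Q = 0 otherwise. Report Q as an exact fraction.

AMC II — tabulated CN = 50 applies directly.
S = 1000/50 − 10 = 10 in ≈ 10.000 in
Ia = 0.2S: 0.2·10.000 = 2.000 in (exactly 2)
Excess rainfall: 9.230 − 2.000 = 7.230 in; P > Ia so Q > 0
Q: (723/100)² ÷ (1723/100) = 522729/172300 in (≈ 3.034 in)

Q = 522729/172300 in ≈ 3.034 in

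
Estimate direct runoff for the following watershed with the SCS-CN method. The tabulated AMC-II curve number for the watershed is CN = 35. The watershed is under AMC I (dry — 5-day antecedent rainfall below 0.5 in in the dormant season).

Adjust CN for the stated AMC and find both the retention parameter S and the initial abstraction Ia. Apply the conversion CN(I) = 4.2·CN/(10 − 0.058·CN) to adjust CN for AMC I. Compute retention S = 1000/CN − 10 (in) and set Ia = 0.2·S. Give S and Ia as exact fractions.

S = 6500/147 in ≈ 44.218 in; Ia = 1300/147 in ≈ 8.844 in

Dry (AMC I): CN(I) = 4.2·35/(10 − 0.058·35) = 147/(797/100) = 14700/797 ≈ 18.444
S = 1000/(14700/797) − 10 = 6500/147 in ≈ 44.218 in
Initial abstraction Ia = S/5 = (6500/147)/5 = 1300/147 ≈ 8.844 in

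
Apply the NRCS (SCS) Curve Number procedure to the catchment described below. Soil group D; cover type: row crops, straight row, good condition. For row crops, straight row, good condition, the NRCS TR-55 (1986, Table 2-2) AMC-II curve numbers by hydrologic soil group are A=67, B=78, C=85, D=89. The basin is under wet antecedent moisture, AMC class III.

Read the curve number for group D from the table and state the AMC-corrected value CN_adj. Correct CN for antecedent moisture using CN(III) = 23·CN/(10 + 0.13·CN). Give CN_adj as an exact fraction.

CN_adj = 204700/2157 ≈ 94.900

NRCS table: row crops, straight row, good condition, soil group D → CN(II) = 89
Adjust CN=89 to AMC III: 23·89/(10 + 0.13·89) → 2047 ÷ (2157/100) = 204700/2157 ≈ 94.900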